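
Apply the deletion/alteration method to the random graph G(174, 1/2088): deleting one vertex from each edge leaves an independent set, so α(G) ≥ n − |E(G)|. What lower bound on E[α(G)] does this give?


E[|E(G)|] = C(174, 2)·p = 15051 · (1/2088) = 173/24.
E[α(G)] ≥ n − E[|E(G)|] = 174 − 173/24 = 4003/24.
Numerically: ≈ 166.79167.
(This is only a lower bound; the true E[α(G)] may be larger.)

E[α(G)] ≥ 4003/24 ≈ 166.79167.


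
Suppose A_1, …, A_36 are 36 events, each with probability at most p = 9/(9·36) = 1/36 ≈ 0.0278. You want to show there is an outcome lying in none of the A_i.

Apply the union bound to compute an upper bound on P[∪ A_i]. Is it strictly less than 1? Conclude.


Union bound: P[∪_{i=1}^{36} A_i] ≤ Σ_i P[A_i] ≤ 36·p = 36·(1/36) = 1.
Numerically: 1 ≈ 1.0000.
Is 1 < 1? NO.
Since the bound 1 is ≥ 1, the union bound is uninformative here; it does NOT by itself certify existence.

36·p = 1 ≈ 1.0000; existence NOT certified by the union bound.


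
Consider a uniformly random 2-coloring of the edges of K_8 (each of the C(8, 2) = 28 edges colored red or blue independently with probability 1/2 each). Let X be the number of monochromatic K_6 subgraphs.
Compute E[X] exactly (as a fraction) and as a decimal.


Let X = Σ_S X_S over the C(8, 6) = 28 subsets S of size 6, where X_S = 1 if the K_6 on S is monochromatic.
For a fixed S, the K_6 on S has C(6, 2) = 15 edges. P[all 15 edges red] = (1/2)^15, and likewise for blue, so P[monochromatic] = 2·(1/2)^15 = 2^{1 − 15} = 1/16384.
Summing: E[X] = C(8, 6) · 2^{1 − 15} = 28 · 1/16384 = 7/4096.
Numerically: E[X] ≈ 0.00171.

E[X] = C(8,6)·2^(1−C(6,2)) = 7/4096 ≈ 0.00171.


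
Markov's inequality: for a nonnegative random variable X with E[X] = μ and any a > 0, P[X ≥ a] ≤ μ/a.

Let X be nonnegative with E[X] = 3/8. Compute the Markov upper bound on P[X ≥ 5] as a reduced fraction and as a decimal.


μ = E[X] = 3/8, a = 5.
Markov: P[X ≥ 5] ≤ μ/a = (3/8)/5 = 3/40.
Numerically: ≈ 0.075.
(Since a = 5 > μ = 0.375, the bound 3/40 is < 1 and informative.)

P[X ≥ 5] ≤ 3/40 ≈ 0.075.


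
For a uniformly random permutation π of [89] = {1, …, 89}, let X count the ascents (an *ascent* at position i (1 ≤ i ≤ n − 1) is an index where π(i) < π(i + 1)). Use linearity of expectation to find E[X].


Write X = Σ X_I over i = 1, …, 88, with X_I the indicator of one ascent.
There are 88 indicators.
For each fixed i, the pair (π(i), π(i+1)) is a uniformly random ordered pair of distinct values from {1, …, 89}; by symmetry P[π(i) < π(i+1)] = 1/2.
By linearity: E[X] = 88 · (1/2) = (89 − 1) · (1/2) = 44 ≈ 44.0000.

E[X] = 44 = 44.0000.


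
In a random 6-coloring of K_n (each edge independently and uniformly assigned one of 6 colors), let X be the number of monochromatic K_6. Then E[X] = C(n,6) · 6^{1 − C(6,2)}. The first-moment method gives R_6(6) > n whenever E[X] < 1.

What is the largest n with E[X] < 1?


We need C(n, 6) · 6^{1 − 15} < 1, i.e. C(n, 6) < 6^{15 − 1} = 78364164096.
Check values of n near the boundary:
  n = 195: C(195, 6) = 70656049360; 70656049360 < 78364164096? YES
  n = 196: C(196, 6) = 72887293024; 72887293024 < 78364164096? YES
  n = 197: C(197, 6) = 75176946208; 75176946208 < 78364164096? YES
  n = 198: C(198, 6) = 77526225777; 77526225777 < 78364164096? YES
  n = 199: C(199, 6) = 79936367511; 79936367511 < 78364164096? NO
  n = 200: C(200, 6) = 82408626300; 82408626300 < 78364164096? NO
The largest n with C(n, 6) < 78364164096 is n = 198 (where E[X] = 25842075259/26121388032 ≈ 0.9893). Hence R_6(6) > 198, i.e. R_6(6) ≥ 199.

Largest n = 198; hence R_6(6) > 198.


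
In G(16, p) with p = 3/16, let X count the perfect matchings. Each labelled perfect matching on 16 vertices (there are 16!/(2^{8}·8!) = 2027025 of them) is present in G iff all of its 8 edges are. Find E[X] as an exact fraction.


K_16 has 16!/(2^{8}·8!) = 2027025 labelled perfect matchings.
For each such perfect matching H, let X_H = 1 if all 8 edges of H are present in G. Then P[X_H = 1] = p^{8} = (3/16)^{8} = 6561/4294967296.
Summing the indicators: E[X] = Σ_H E[X_H] = 2027025 · p^{8} = 2027025 · 6561/4294967296 = 13299311025/4294967296.
Numerically: E[X] ≈ 3.096.

E[X] = 2027025 · (3/16)^{8} = 13299311025/4294967296 ≈ 3.096.


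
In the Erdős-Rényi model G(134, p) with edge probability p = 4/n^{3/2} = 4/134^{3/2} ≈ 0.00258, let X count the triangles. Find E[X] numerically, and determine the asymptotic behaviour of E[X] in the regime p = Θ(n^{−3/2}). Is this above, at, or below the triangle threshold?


Number of potential triangles: C(134, 3) = 392084.
Each occurs with probability p³ ≈ (0.00258)³ ≈ 1.71478e-08.
By linearity: E[X] = C(134, 3)·p³ ≈ 392084 · 1.71478e-08 ≈ 0.007.
Since α = 3/2 > 1, p = c/n^{3/2} = o(1/n) is below the triangle threshold p ~ 1/n. Asymptotically E[X] ~ (c³/6)·n^{3(1−α)} = (4³/6)·n^{-1.5} → 0, so by Markov's inequality G has no triangles w.h.p.

E[X] ≈ 0.007; in regime p = Θ(1/n^{3/2}) E[X] tends to 0 (below the triangle threshold p ~ 1/n).


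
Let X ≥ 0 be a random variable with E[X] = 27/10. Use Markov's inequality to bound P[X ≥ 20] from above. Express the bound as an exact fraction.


μ = E[X] = 27/10, a = 20.
Markov: P[X ≥ 20] ≤ μ/a = (27/10)/20 = 27/200.
Numerically: ≈ 0.135.
(Since a = 20 > μ = 2.700, the bound 27/200 is < 1 and informative.)

P[X ≥ 20] ≤ 27/200 ≈ 0.135.


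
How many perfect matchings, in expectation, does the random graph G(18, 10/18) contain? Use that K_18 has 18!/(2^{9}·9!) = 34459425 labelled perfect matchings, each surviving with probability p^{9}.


K_18 has 18!/(2^{9}·9!) = 34459425 labelled perfect matchings.
For each such perfect matching H, let X_H = 1 if all 9 edges of H are present in G. Then P[X_H = 1] = p^{9} = (5/9)^{9} = 1953125/387420489.
By linearity: E[X] = Σ_H E[X_H] = 34459425 · p^{9} = 34459425 · 1953125/387420489 = 830908203125/4782969.
Numerically: E[X] ≈ 1.737e+05.

E[X] = 34459425 · (5/9)^{9} = 830908203125/4782969 ≈ 1.737e+05.


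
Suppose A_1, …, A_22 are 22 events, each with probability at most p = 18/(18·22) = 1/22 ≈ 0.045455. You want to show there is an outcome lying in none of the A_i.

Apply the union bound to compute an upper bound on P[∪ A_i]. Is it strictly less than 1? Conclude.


Union bound: P[∪_{i=1}^{22} A_i] ≤ Σ_i P[A_i] ≤ 22·p = 22·(1/22) = 1.
Numerically: 1 ≈ 1.000000.
Is 1 < 1? NO.
Since the bound 1 is ≥ 1, the union bound is uninformative here; it does NOT by itself certify existence.

22·p = 1 ≈ 1.000000; existence NOT certified by the union bound.


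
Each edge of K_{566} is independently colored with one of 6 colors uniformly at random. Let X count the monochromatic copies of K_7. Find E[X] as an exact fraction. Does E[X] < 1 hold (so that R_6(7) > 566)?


E[X] = C(566, 7) · 6^{1 − 21} = 3557206237959440 · 6^{−20} = 3557206237959440/3656158440062976.
As a reduced fraction: E[X] = 222325389872465/228509902503936 ≈ 0.97294.
Is E[X] < 1? YES.
Since E[X] < 1, there exists a 6-coloring of K_{566} with no monochromatic K_7; hence R_6(7) > 566.

E[X] = 222325389872465/228509902503936 ≈ 0.97294; E[X] < 1, so R_6(7) > 566.


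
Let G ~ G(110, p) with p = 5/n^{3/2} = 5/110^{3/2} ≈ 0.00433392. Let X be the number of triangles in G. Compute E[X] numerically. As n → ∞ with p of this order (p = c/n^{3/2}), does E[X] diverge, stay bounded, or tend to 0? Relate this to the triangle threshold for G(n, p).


Number of potential triangles: C(110, 3) = 215820.
Each occurs with probability p³ ≈ (0.00433392)³ ≈ 8.14034722e-08.
By linearity: E[X] = C(110, 3)·p³ ≈ 215820 · 8.14034722e-08 ≈ 0.017568.
Since α = 3/2 > 1, p = c/n^{3/2} = o(1/n) is below the triangle threshold p ~ 1/n. Asymptotically E[X] ~ (c³/6)·n^{3(1−α)} = (5³/6)·n^{-1.5} → 0, so by Markov's inequality G has no triangles w.h.p.

E[X] ≈ 0.017568; in regime p = Θ(1/n^{3/2}) E[X] tends to 0 (below the triangle threshold p ~ 1/n).


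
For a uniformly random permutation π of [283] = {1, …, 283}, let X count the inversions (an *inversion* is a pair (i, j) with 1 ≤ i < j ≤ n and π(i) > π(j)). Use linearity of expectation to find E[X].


Write X = Σ X_I over the C(283, 2) = 39903 pairs i < j, with X_I the indicator of one inversion.
There are 39903 indicators.
For each fixed pair i < j, the values π(i) and π(j) are two distinct elements of {1, …, 283} in uniformly random order; by symmetry P[π(i) > π(j)] = 1/2.
By linearity: E[X] = 39903 · (1/2) = C(283, 2) · (1/2) = 39903/2 = 39903/2 ≈ 19951.50000.

E[X] = 39903/2 = 19951.50000.


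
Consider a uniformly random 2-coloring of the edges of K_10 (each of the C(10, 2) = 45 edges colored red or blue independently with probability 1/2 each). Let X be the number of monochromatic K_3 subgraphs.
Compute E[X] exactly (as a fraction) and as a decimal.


Let X = Σ_S X_S over the C(10, 3) = 120 subsets S of size 3, where X_S = 1 if the K_3 on S is monochromatic.
For a fixed S, the K_3 on S has C(3, 2) = 3 edges. P[all 3 edges red] = (1/2)^3, and likewise for blue, so P[monochromatic] = 2·(1/2)^3 = 2^{1 − 3} = 1/4.
Summing: E[X] = C(10, 3) · 2^{1 − 3} = 120 · 1/4 = 30.
Numerically: E[X] ≈ 30.0000.

E[X] = C(10,3)·2^(1−C(3,2)) = 30 ≈ 30.0000.


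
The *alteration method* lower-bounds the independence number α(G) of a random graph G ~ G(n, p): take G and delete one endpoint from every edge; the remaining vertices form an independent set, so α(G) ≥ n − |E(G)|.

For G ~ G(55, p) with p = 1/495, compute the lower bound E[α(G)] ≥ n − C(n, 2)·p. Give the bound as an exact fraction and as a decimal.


E[|E(G)|] = C(55, 2)·p = 1485 · (1/495) = 3.
E[α(G)] ≥ n − E[|E(G)|] = 55 − 3 = 52.
Numerically: ≈ 52.000000.
(This is only a lower bound; the true E[α(G)] may be larger.)

E[α(G)] ≥ 52 ≈ 52.000000.


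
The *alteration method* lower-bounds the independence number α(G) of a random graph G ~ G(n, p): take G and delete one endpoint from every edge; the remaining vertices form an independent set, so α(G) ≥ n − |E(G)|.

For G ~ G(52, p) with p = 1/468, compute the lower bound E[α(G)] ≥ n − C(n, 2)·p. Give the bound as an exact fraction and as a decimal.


E[|E(G)|] = C(52, 2)·p = 1326 · (1/468) = 17/6.
E[α(G)] ≥ n − E[|E(G)|] = 52 − 17/6 = 295/6.
Numerically: ≈ 49.16667.
(This is only a lower bound; the true E[α(G)] may be larger.)

E[α(G)] ≥ 295/6 ≈ 49.16667.


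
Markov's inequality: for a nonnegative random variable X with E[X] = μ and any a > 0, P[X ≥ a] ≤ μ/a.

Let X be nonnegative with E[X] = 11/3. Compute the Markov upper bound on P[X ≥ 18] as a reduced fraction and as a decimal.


μ = E[X] = 11/3, a = 18.
Markov: P[X ≥ 18] ≤ μ/a = (11/3)/18 = 11/54.
Numerically: ≈ 0.20370.
(Since a = 18 > μ = 3.66667, the bound 11/54 is < 1 and informative.)

P[X ≥ 18] ≤ 11/54 ≈ 0.20370.


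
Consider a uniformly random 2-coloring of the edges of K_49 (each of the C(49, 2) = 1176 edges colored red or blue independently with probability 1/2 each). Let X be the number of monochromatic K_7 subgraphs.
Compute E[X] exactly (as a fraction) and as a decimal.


Let X = Σ_S X_S over the C(49, 7) = 85900584 subsets S of size 7, where X_S = 1 if the K_7 on S is monochromatic.
For a fixed S, the K_7 on S has C(7, 2) = 21 edges. P[all 21 edges red] = (1/2)^21, and likewise for blue, so P[monochromatic] = 2·(1/2)^21 = 2^{1 − 21} = 1/1048576.
By linearity of expectation: E[X] = C(49, 7) · 2^{1 − 21} = 85900584 · 1/1048576 = 10737573/131072.
Numerically: E[X] ≈ 81.921.

E[X] = C(49,7)·2^(1−C(7,2)) = 10737573/131072 ≈ 81.921.


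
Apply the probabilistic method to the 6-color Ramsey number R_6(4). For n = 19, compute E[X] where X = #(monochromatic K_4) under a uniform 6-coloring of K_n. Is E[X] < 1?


E[X] = C(19, 4) · 6^{1 − 6} = 3876 · 6^{−5} = 3876/7776.
As a reduced fraction: E[X] = 323/648 ≈ 0.4984568.
Is E[X] < 1? YES.
Since E[X] < 1, there exists a 6-coloring of K_{19} with no monochromatic K_4; hence R_6(4) > 19.

E[X] = 323/648 ≈ 0.4984568; E[X] < 1, so R_6(4) > 19.


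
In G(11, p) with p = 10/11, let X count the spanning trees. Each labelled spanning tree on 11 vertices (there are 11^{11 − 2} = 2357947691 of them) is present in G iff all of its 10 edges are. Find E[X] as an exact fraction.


K_11 has 11^{11 − 2} = 2357947691 labelled spanning trees.
For each such spanning tree H, let X_H = 1 if all 10 edges of H are present in G. Then P[X_H = 1] = p^{10} = (10/11)^{10} = 10000000000/25937424601.
Summing the indicators: E[X] = Σ_H E[X_H] = 2357947691 · p^{10} = 2357947691 · 10000000000/25937424601 = 10000000000/11.
Numerically: E[X] ≈ 9.0909e+08.

E[X] = 2357947691 · (10/11)^{10} = 10000000000/11 ≈ 9.0909e+08.


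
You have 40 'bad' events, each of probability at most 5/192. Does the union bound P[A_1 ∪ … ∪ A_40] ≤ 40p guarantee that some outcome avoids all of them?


Union bound: P[∪_{i=1}^{40} A_i] ≤ Σ_i P[A_i] ≤ 40·p = 40·(5/192) = 25/24.
Numerically: 25/24 ≈ 1.041667.
Is 25/24 < 1? NO.
Since the bound 25/24 is ≥ 1, the union bound is uninformative here; it does NOT by itself certify existence.

40·p = 25/24 ≈ 1.041667; existence NOT certified by the union bound.


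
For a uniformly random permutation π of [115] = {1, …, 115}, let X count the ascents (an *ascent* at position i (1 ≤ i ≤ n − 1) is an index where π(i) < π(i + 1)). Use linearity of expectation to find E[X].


Write X = Σ X_I over i = 1, …, 114, with X_I the indicator of one ascent.
There are 114 indicators.
For each fixed i, the pair (π(i), π(i+1)) is a uniformly random ordered pair of distinct values from {1, …, 115}; by symmetry P[π(i) < π(i+1)] = 1/2.
By linearity: E[X] = 114 · (1/2) = (115 − 1) · (1/2) = 57 ≈ 57.000000.

E[X] = 57 = 57.000000.


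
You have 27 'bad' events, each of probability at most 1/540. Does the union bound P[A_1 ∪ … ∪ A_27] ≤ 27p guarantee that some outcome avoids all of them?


Union bound: P[∪_{i=1}^{27} A_i] ≤ Σ_i P[A_i] ≤ 27·p = 27·(1/540) = 1/20.
Numerically: 1/20 ≈ 0.0500000.
Is 1/20 < 1? YES.
Since P[∪ A_i] ≤ 1/20 < 1, the complement has P[∩ A_i^c] ≥ 1 − 1/20 = 19/20 > 0, so some outcome avoids every A_i.

27·p = 1/20 ≈ 0.0500000; existence CERTIFIED by the union bound.


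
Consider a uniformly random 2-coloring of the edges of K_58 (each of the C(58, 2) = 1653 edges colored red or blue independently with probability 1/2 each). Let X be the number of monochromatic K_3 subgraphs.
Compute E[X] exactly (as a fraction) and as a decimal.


Let X = Σ_S X_S over the C(58, 3) = 30856 subsets S of size 3, where X_S = 1 if the K_3 on S is monochromatic.
For a fixed S, the K_3 on S has C(3, 2) = 3 edges. P[all 3 edges red] = (1/2)^3, and likewise for blue, so P[monochromatic] = 2·(1/2)^3 = 2^{1 − 3} = 1/4.
Summing: E[X] = C(58, 3) · 2^{1 − 3} = 30856 · 1/4 = 7714.
Numerically: E[X] ≈ 7714.0000.

E[X] = C(58,3)·2^(1−C(3,2)) = 7714 ≈ 7714.0000.


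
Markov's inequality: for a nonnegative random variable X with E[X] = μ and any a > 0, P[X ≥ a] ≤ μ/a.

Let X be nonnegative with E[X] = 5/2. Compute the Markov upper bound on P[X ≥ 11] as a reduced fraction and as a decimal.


μ = E[X] = 5/2, a = 11.
Markov: P[X ≥ 11] ≤ μ/a = (5/2)/11 = 5/22.
Numerically: ≈ 0.227.
(Since a = 11 > μ = 2.500, the bound 5/22 is < 1 and informative.)

P[X ≥ 11] ≤ 5/22 ≈ 0.227.


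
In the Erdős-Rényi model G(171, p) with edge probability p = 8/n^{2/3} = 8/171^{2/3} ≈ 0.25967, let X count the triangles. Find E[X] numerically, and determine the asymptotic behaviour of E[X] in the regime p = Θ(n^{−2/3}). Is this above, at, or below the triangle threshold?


Number of potential triangles: C(171, 3) = 818805.
Each occurs with probability p³ ≈ (0.25967)³ ≈ 1.7509661e-02.
By linearity: E[X] = C(171, 3)·p³ ≈ 818805 · 1.7509661e-02 ≈ 14336.99805.
Since α = 2/3 < 1, p = c/n^{2/3} ≫ 1/n is above the triangle threshold p ~ 1/n. Asymptotically E[X] ~ (c³/6)·n^{3(1−α)} = (8³/6)·n^{1} → ∞; triangles are abundant w.h.p.

E[X] ≈ 14336.99805; in regime p = Θ(1/n^{2/3}) E[X] diverges (above the triangle threshold p ~ 1/n).


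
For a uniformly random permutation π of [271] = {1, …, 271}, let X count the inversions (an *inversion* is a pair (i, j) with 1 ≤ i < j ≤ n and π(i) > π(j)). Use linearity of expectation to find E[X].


Write X = Σ X_I over the C(271, 2) = 36585 pairs i < j, with X_I the indicator of one inversion.
There are 36585 indicators.
For each fixed pair i < j, the values π(i) and π(j) are two distinct elements of {1, …, 271} in uniformly random order; by symmetry P[π(i) > π(j)] = 1/2.
By linearity: E[X] = 36585 · (1/2) = C(271, 2) · (1/2) = 36585/2 = 36585/2 ≈ 18292.50000.

E[X] = 36585/2 = 18292.50000.


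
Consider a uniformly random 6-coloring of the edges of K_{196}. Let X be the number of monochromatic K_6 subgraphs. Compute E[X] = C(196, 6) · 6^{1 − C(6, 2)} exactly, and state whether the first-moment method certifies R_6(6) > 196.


E[X] = C(196, 6) · 6^{1 − 15} = 72887293024 · 6^{−14} = 72887293024/78364164096.
As a reduced fraction: E[X] = 2277727907/2448880128 ≈ 0.930110.
Is E[X] < 1? YES.
Since E[X] < 1, there exists a 6-coloring of K_{196} with no monochromatic K_6; hence R_6(6) > 196.

E[X] = 2277727907/2448880128 ≈ 0.930110; E[X] < 1, so R_6(6) > 196.


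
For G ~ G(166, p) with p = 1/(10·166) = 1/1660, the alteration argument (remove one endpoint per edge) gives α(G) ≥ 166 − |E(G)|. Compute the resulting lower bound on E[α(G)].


E[|E(G)|] = C(166, 2)·p = 13695 · (1/1660) = 33/4.
E[α(G)] ≥ n − E[|E(G)|] = 166 − 33/4 = 631/4.
Numerically: ≈ 157.750000.
(This is only a lower bound; the true E[α(G)] may be larger.)

E[α(G)] ≥ 631/4 ≈ 157.750000.


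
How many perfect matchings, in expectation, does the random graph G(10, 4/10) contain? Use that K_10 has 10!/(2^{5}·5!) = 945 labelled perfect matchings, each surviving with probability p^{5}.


K_10 has 10!/(2^{5}·5!) = 945 labelled perfect matchings.
For each such perfect matching H, let X_H = 1 if all 5 edges of H are present in G. Then P[X_H = 1] = p^{5} = (2/5)^{5} = 32/3125.
By linearity of expectation: E[X] = Σ_H E[X_H] = 945 · p^{5} = 945 · 32/3125 = 6048/625.
Numerically: E[X] ≈ 9.68.

E[X] = 945 · (2/5)^{5} = 6048/625 ≈ 9.68.


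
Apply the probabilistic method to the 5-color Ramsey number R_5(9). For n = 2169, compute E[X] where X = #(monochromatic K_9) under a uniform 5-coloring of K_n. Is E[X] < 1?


E[X] = C(2169, 9) · 5^{1 − 36} = 2879753360044504243499683 · 5^{−35} = 2879753360044504243499683/2910383045673370361328125.
As a reduced fraction: E[X] = 2879753360044504243499683/2910383045673370361328125 ≈ 0.9895.
Is E[X] < 1? YES.
Since E[X] < 1, there exists a 5-coloring of K_{2169} with no monochromatic K_9; hence R_5(9) > 2169.

E[X] = 2879753360044504243499683/2910383045673370361328125 ≈ 0.9895; E[X] < 1, so R_5(9) > 2169.


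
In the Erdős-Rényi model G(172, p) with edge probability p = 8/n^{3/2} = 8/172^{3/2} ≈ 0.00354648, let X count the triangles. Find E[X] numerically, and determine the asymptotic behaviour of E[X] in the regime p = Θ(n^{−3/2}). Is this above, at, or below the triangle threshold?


Number of potential triangles: C(172, 3) = 833340.
Each occurs with probability p³ ≈ (0.00354648)³ ≈ 4.46058634e-08.
By linearity: E[X] = C(172, 3)·p³ ≈ 833340 · 4.46058634e-08 ≈ 0.037172.
Since α = 3/2 > 1, p = c/n^{3/2} = o(1/n) is below the triangle threshold p ~ 1/n. Asymptotically E[X] ~ (c³/6)·n^{3(1−α)} = (8³/6)·n^{-1.5} → 0, so by Markov's inequality G has no triangles w.h.p.

E[X] ≈ 0.037172; in regime p = Θ(1/n^{3/2}) E[X] tends to 0 (below the triangle threshold p ~ 1/n).


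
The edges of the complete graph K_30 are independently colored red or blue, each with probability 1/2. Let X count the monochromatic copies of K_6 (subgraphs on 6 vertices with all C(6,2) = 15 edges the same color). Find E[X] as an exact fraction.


Let X = Σ_S X_S over the C(30, 6) = 593775 subsets S of size 6, where X_S = 1 if the K_6 on S is monochromatic.
For a fixed S, the K_6 on S has C(6, 2) = 15 edges. P[all 15 edges red] = (1/2)^15, and likewise for blue, so P[monochromatic] = 2·(1/2)^15 = 2^{1 − 15} = 1/16384.
Summing: E[X] = C(30, 6) · 2^{1 − 15} = 593775 · 1/16384 = 593775/16384.
Numerically: E[X] ≈ 36.241.

E[X] = C(30,6)·2^(1−C(6,2)) = 593775/16384 ≈ 36.241.


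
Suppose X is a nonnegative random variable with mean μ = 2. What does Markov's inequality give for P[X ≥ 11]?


μ = E[X] = 2, a = 11.
Markov: P[X ≥ 11] ≤ μ/a = (2)/11 = 2/11.
Numerically: ≈ 0.1818.
(Since a = 11 > μ = 2.0000, the bound 2/11 is < 1 and informative.)

P[X ≥ 11] ≤ 2/11 ≈ 0.1818.


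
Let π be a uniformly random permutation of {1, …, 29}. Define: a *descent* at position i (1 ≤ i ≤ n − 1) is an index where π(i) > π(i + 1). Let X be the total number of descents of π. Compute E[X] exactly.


Write X = Σ X_I over i = 1, …, 28, with X_I the indicator of one descent.
There are 28 indicators.
For each fixed i, the pair (π(i), π(i+1)) is a uniformly random ordered pair of distinct values from {1, …, 29}; by symmetry P[π(i) > π(i+1)] = 1/2.
By linearity: E[X] = 28 · (1/2) = (29 − 1) · (1/2) = 14 ≈ 14.000000.

E[X] = 14 = 14.000000.


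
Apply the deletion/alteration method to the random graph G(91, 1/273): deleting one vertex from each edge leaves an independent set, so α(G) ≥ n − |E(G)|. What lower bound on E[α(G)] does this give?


E[|E(G)|] = C(91, 2)·p = 4095 · (1/273) = 15.
E[α(G)] ≥ n − E[|E(G)|] = 91 − 15 = 76.
Numerically: ≈ 76.00000.
(This is only a lower bound; the true E[α(G)] may be larger.)

E[α(G)] ≥ 76 ≈ 76.00000.


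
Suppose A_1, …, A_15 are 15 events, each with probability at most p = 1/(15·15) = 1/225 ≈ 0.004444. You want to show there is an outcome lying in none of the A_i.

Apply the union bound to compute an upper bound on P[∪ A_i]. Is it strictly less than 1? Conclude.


Union bound: P[∪_{i=1}^{15} A_i] ≤ Σ_i P[A_i] ≤ 15·p = 15·(1/225) = 1/15.
Numerically: 1/15 ≈ 0.066667.
Is 1/15 < 1? YES.
Since P[∪ A_i] ≤ 1/15 < 1, the complement has P[∩ A_i^c] ≥ 1 − 1/15 = 14/15 > 0, so some outcome avoids every A_i.

15·p = 1/15 ≈ 0.066667; existence CERTIFIED by the union bound.


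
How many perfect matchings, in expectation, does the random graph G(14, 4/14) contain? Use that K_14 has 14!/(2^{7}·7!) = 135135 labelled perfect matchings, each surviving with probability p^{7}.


K_14 has 14!/(2^{7}·7!) = 135135 labelled perfect matchings.
For each such perfect matching H, let X_H = 1 if all 7 edges of H are present in G. Then P[X_H = 1] = p^{7} = (2/7)^{7} = 128/823543.
By linearity: E[X] = Σ_H E[X_H] = 135135 · p^{7} = 135135 · 128/823543 = 2471040/117649.
Numerically: E[X] ≈ 21.

E[X] = 135135 · (2/7)^{7} = 2471040/117649 ≈ 21.


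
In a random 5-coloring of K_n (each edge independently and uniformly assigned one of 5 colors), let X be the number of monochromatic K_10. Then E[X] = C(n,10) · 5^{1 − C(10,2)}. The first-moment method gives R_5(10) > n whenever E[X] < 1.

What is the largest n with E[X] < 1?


We need C(n, 10) · 5^{1 − 45} < 1, i.e. C(n, 10) < 5^{45 − 1} = 5684341886080801486968994140625.
Check values of n near the boundary:
  n = 5389: C(5389, 10) = 5645340767466558997768874792926; 5645340767466558997768874792926 < 5684341886080801486968994140625? YES
  n = 5390: C(5390, 10) = 5655833965919099070255434039753; 5655833965919099070255434039753 < 5684341886080801486968994140625? YES
  n = 5391: C(5391, 10) = 5666344714787188828795213697883; 5666344714787188828795213697883 < 5684341886080801486968994140625? YES
  n = 5392: C(5392, 10) = 5676873040158402483252283957448; 5676873040158402483252283957448 < 5684341886080801486968994140625? YES
  n = 5393: C(5393, 10) = 5687418968154238267170642278008; 5687418968154238267170642278008 < 5684341886080801486968994140625? NO
  n = 5394: C(5394, 10) = 5697982524930156243149785372878; 5697982524930156243149785372878 < 5684341886080801486968994140625? NO
The largest n with C(n, 10) < 5684341886080801486968994140625 is n = 5392 (where E[X] = 5676873040158402483252283957448/5684341886080801486968994140625 ≈ 0.9986861). Hence R_5(10) > 5392, i.e. R_5(10) ≥ 5393.

Largest n = 5392; hence R_5(10) > 5392.


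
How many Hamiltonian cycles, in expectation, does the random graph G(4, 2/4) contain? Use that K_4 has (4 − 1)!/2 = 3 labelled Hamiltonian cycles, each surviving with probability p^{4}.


K_4 has (4 − 1)!/2 = 3 labelled Hamiltonian cycles.
For each such Hamiltonian cycle H, let X_H = 1 if all 4 edges of H are present in G. Then P[X_H = 1] = p^{4} = (1/2)^{4} = 1/16.
By linearity: E[X] = Σ_H E[X_H] = 3 · p^{4} = 3 · 1/16 = 3/16.
Numerically: E[X] ≈ 0.1875.

E[X] = 3 · (1/2)^{4} = 3/16 ≈ 0.1875.


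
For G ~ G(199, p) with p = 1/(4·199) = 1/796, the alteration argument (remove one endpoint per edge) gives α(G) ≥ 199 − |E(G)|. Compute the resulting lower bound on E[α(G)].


E[|E(G)|] = C(199, 2)·p = 19701 · (1/796) = 99/4.
E[α(G)] ≥ n − E[|E(G)|] = 199 − 99/4 = 697/4.
Numerically: ≈ 174.250.
(This is only a lower bound; the true E[α(G)] may be larger.)

E[α(G)] ≥ 697/4 ≈ 174.250.


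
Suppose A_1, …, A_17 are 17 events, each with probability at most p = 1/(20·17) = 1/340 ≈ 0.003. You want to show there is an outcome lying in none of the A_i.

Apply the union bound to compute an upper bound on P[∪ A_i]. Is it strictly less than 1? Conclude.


Union bound: P[∪_{i=1}^{17} A_i] ≤ Σ_i P[A_i] ≤ 17·p = 17·(1/340) = 1/20.
Numerically: 1/20 ≈ 0.050.
Is 1/20 < 1? YES.
Since P[∪ A_i] ≤ 1/20 < 1, the complement has P[∩ A_i^c] ≥ 1 − 1/20 = 19/20 > 0, so some outcome avoids every A_i.

17·p = 1/20 ≈ 0.050; existence CERTIFIED by the union bound.


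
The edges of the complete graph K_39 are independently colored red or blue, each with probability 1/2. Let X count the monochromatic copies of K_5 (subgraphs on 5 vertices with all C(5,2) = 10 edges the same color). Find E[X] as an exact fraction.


Let X = Σ_S X_S over the C(39, 5) = 575757 subsets S of size 5, where X_S = 1 if the K_5 on S is monochromatic.
For a fixed S, the K_5 on S has C(5, 2) = 10 edges. P[all 10 edges red] = (1/2)^10, and likewise for blue, so P[monochromatic] = 2·(1/2)^10 = 2^{1 − 10} = 1/512.
By linearity: E[X] = C(39, 5) · 2^{1 − 10} = 575757 · 1/512 = 575757/512.
Numerically: E[X] ≈ 1124.52539.

E[X] = C(39,5)·2^(1−C(5,2)) = 575757/512 ≈ 1124.52539.


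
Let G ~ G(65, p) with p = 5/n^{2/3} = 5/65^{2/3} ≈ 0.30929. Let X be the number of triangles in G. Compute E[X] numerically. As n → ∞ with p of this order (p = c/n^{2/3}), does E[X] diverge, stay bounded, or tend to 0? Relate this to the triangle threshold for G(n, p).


Number of potential triangles: C(65, 3) = 43680.
Each occurs with probability p³ ≈ (0.30929)³ ≈ 2.9585799e-02.
By linearity: E[X] = C(65, 3)·p³ ≈ 43680 · 2.9585799e-02 ≈ 1292.30769.
Since α = 2/3 < 1, p = c/n^{2/3} ≫ 1/n is above the triangle threshold p ~ 1/n. Asymptotically E[X] ~ (c³/6)·n^{3(1−α)} = (5³/6)·n^{1} → ∞; triangles are abundant w.h.p.

E[X] ≈ 1292.30769; in regime p = Θ(1/n^{2/3}) E[X] diverges (above the triangle threshold p ~ 1/n).


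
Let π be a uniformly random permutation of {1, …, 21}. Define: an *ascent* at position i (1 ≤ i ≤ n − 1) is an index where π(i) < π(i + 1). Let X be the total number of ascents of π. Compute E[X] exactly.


Write X = Σ X_I over i = 1, …, 20, with X_I the indicator of one ascent.
There are 20 indicators.
For each fixed i, the pair (π(i), π(i+1)) is a uniformly random ordered pair of distinct values from {1, …, 21}; by symmetry P[π(i) < π(i+1)] = 1/2.
By linearity: E[X] = 20 · (1/2) = (21 − 1) · (1/2) = 10 ≈ 10.00000.

E[X] = 10 = 10.00000.


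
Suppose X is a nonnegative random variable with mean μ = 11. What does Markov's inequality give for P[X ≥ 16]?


μ = E[X] = 11, a = 16.
Markov: P[X ≥ 16] ≤ μ/a = (11)/16 = 11/16.
Numerically: ≈ 0.6875.
(Since a = 16 > μ = 11.0000, the bound 11/16 is < 1 and informative.)

P[X ≥ 16] ≤ 11/16 ≈ 0.6875.


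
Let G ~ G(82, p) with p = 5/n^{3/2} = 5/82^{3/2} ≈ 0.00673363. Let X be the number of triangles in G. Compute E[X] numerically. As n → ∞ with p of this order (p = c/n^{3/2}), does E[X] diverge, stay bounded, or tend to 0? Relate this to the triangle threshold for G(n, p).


Number of potential triangles: C(82, 3) = 88560.
Each occurs with probability p³ ≈ (0.00673363)³ ≈ 3.05314674e-07.
By linearity: E[X] = C(82, 3)·p³ ≈ 88560 · 3.05314674e-07 ≈ 0.027039.
Since α = 3/2 > 1, p = c/n^{3/2} = o(1/n) is below the triangle threshold p ~ 1/n. Asymptotically E[X] ~ (c³/6)·n^{3(1−α)} = (5³/6)·n^{-1.5} → 0, so by Markov's inequality G has no triangles w.h.p.

E[X] ≈ 0.027039; in regime p = Θ(1/n^{3/2}) E[X] tends to 0 (below the triangle threshold p ~ 1/n).


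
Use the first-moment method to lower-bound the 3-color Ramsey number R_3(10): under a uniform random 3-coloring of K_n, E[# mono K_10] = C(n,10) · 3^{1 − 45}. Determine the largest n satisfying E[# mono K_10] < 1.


We need C(n, 10) · 3^{1 − 45} < 1, i.e. C(n, 10) < 3^{45 − 1} = 984770902183611232881.
Check values of n near the boundary:
  n = 571: C(571, 10) = 937951290893172842001; 937951290893172842001 < 984770902183611232881? YES
  n = 572: C(572, 10) = 954640815642161682606; 954640815642161682606 < 984770902183611232881? YES
  n = 573: C(573, 10) = 971597135635805762226; 971597135635805762226 < 984770902183611232881? YES
  n = 574: C(574, 10) = 988824035203816502691; 988824035203816502691 < 984770902183611232881? NO
  n = 575: C(575, 10) = 1006325345561406175305; 1006325345561406175305 < 984770902183611232881? NO
  n = 576: C(576, 10) = 1024104945306307344480; 1024104945306307344480 < 984770902183611232881? NO
The largest n with C(n, 10) < 984770902183611232881 is n = 573 (where E[X] = 35985079097622435638/36472996377170786403 ≈ 0.986623). Hence R_3(10) > 573, i.e. R_3(10) ≥ 574.

Largest n = 573; hence R_3(10) > 573.


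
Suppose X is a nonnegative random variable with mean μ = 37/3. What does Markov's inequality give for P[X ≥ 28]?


μ = E[X] = 37/3, a = 28.
Markov: P[X ≥ 28] ≤ μ/a = (37/3)/28 = 37/84.
Numerically: ≈ 0.440476.
(Since a = 28 > μ = 12.333333, the bound 37/84 is < 1 and informative.)

P[X ≥ 28] ≤ 37/84 ≈ 0.440476.


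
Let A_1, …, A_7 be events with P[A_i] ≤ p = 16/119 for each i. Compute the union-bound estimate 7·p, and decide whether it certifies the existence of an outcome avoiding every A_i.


Union bound: P[∪_{i=1}^{7} A_i] ≤ Σ_i P[A_i] ≤ 7·p = 7·(16/119) = 16/17.
Numerically: 16/17 ≈ 0.9411765.
Is 16/17 < 1? YES.
Since P[∪ A_i] ≤ 16/17 < 1, the complement has P[∩ A_i^c] ≥ 1 − 16/17 = 1/17 > 0, so some outcome avoids every A_i.

7·p = 16/17 ≈ 0.9411765; existence CERTIFIED by the union bound.


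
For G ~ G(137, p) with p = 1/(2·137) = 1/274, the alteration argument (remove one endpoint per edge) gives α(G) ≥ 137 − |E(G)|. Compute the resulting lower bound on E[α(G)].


E[|E(G)|] = C(137, 2)·p = 9316 · (1/274) = 34.
E[α(G)] ≥ n − E[|E(G)|] = 137 − 34 = 103.
Numerically: ≈ 103.000000.
(This is only a lower bound; the true E[α(G)] may be larger.)

E[α(G)] ≥ 103 ≈ 103.000000.


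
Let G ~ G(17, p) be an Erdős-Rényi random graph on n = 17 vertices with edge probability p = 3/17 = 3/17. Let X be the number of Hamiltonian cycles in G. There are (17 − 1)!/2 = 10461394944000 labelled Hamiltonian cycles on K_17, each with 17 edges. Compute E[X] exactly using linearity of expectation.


K_17 has (17 − 1)!/2 = 10461394944000 labelled Hamiltonian cycles.
For each such Hamiltonian cycle H, let X_H = 1 if all 17 edges of H are present in G. Then P[X_H = 1] = p^{17} = (3/17)^{17} = 129140163/827240261886336764177.
Summing the indicators: E[X] = Σ_H E[X_H] = 10461394944000 · p^{17} = 10461394944000 · 129140163/827240261886336764177 = 1350986248275535872000/827240261886336764177.
Numerically: E[X] ≈ 1.633.

E[X] = 10461394944000 · (3/17)^{17} = 1350986248275535872000/827240261886336764177 ≈ 1.633.


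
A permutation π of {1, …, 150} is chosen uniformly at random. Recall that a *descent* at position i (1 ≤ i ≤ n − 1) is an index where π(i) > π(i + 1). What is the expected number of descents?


Write X = Σ X_I over i = 1, …, 149, with X_I the indicator of one descent.
There are 149 indicators.
For each fixed i, the pair (π(i), π(i+1)) is a uniformly random ordered pair of distinct values from {1, …, 150}; by symmetry P[π(i) > π(i+1)] = 1/2.
By linearity: E[X] = 149 · (1/2) = (150 − 1) · (1/2) = 149/2 ≈ 74.5000.

E[X] = 149/2 = 74.5000.


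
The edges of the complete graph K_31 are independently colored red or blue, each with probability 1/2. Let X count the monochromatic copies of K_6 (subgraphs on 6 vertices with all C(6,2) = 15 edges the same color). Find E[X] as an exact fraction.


Let X = Σ_S X_S over the C(31, 6) = 736281 subsets S of size 6, where X_S = 1 if the K_6 on S is monochromatic.
For a fixed S, the K_6 on S has C(6, 2) = 15 edges. P[all 15 edges red] = (1/2)^15, and likewise for blue, so P[monochromatic] = 2·(1/2)^15 = 2^{1 − 15} = 1/16384.
Summing: E[X] = C(31, 6) · 2^{1 − 15} = 736281 · 1/16384 = 736281/16384.
Numerically: E[X] ≈ 44.939026.

E[X] = C(31,6)·2^(1−C(6,2)) = 736281/16384 ≈ 44.939026.


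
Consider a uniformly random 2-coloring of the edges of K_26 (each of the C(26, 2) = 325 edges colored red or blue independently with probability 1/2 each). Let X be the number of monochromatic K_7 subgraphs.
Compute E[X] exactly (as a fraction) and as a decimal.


Let X = Σ_S X_S over the C(26, 7) = 657800 subsets S of size 7, where X_S = 1 if the K_7 on S is monochromatic.
For a fixed S, the K_7 on S has C(7, 2) = 21 edges. P[all 21 edges red] = (1/2)^21, and likewise for blue, so P[monochromatic] = 2·(1/2)^21 = 2^{1 − 21} = 1/1048576.
By linearity: E[X] = C(26, 7) · 2^{1 − 21} = 657800 · 1/1048576 = 82225/131072.
Numerically: E[X] ≈ 0.627.

E[X] = C(26,7)·2^(1−C(7,2)) = 82225/131072 ≈ 0.627.


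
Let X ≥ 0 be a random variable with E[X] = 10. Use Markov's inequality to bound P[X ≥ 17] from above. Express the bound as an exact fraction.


μ = E[X] = 10, a = 17.
Markov: P[X ≥ 17] ≤ μ/a = (10)/17 = 10/17.
Numerically: ≈ 0.58824.
(Since a = 17 > μ = 10.00000, the bound 10/17 is < 1 and informative.)

P[X ≥ 17] ≤ 10/17 ≈ 0.58824.


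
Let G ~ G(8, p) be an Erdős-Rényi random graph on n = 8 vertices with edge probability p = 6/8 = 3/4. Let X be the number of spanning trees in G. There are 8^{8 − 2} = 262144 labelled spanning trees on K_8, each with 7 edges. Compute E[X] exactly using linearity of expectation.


K_8 has 8^{8 − 2} = 262144 labelled spanning trees.
For each such spanning tree H, let X_H = 1 if all 7 edges of H are present in G. Then P[X_H = 1] = p^{7} = (3/4)^{7} = 2187/16384.
Summing the indicators: E[X] = Σ_H E[X_H] = 262144 · p^{7} = 262144 · 2187/16384 = 34992.
Numerically: E[X] ≈ 3.499e+04.

E[X] = 262144 · (3/4)^{7} = 34992 ≈ 3.499e+04.


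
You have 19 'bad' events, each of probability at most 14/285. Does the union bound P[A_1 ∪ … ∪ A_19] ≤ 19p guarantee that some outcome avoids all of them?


Union bound: P[∪_{i=1}^{19} A_i] ≤ Σ_i P[A_i] ≤ 19·p = 19·(14/285) = 14/15.
Numerically: 14/15 ≈ 0.933.
Is 14/15 < 1? YES.
Since P[∪ A_i] ≤ 14/15 < 1, the complement has P[∩ A_i^c] ≥ 1 − 14/15 = 1/15 > 0, so some outcome avoids every A_i.

19·p = 14/15 ≈ 0.933; existence CERTIFIED by the union bound.


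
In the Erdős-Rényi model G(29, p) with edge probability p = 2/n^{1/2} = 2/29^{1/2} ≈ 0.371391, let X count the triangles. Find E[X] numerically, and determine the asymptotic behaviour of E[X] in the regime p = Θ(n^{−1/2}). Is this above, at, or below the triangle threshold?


Number of potential triangles: C(29, 3) = 3654.
Each occurs with probability p³ ≈ (0.371391)³ ≈ 5.12263002e-02.
By linearity: E[X] = C(29, 3)·p³ ≈ 3654 · 5.12263002e-02 ≈ 187.180901.
Since α = 1/2 < 1, p = c/n^{1/2} ≫ 1/n is above the triangle threshold p ~ 1/n. Asymptotically E[X] ~ (c³/6)·n^{3(1−α)} = (2³/6)·n^{1.5} → ∞; triangles are abundant w.h.p.

E[X] ≈ 187.180901; in regime p = Θ(1/n^{1/2}) E[X] diverges (above the triangle threshold p ~ 1/n).


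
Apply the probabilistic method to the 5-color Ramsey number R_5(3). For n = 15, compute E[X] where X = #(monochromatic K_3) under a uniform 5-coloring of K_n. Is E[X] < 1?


E[X] = C(15, 3) · 5^{1 − 3} = 455 · 5^{−2} = 455/25.
As a reduced fraction: E[X] = 91/5 ≈ 18.200000.
Is E[X] < 1? NO.
Since E[X] ≥ 1, the first-moment bound is inconclusive at n = 15; it does NOT by itself certify R_5(3) > 15.

E[X] = 91/5 ≈ 18.200000; E[X] ≥ 1; first-moment method inconclusive here.


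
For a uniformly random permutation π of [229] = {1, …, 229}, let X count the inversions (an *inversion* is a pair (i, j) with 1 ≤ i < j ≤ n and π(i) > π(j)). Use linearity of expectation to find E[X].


Write X = Σ X_I over the C(229, 2) = 26106 pairs i < j, with X_I the indicator of one inversion.
There are 26106 indicators.
For each fixed pair i < j, the values π(i) and π(j) are two distinct elements of {1, …, 229} in uniformly random order; by symmetry P[π(i) > π(j)] = 1/2.
By linearity: E[X] = 26106 · (1/2) = C(229, 2) · (1/2) = 26106/2 = 13053 ≈ 13053.0000.

E[X] = 13053 = 13053.0000.


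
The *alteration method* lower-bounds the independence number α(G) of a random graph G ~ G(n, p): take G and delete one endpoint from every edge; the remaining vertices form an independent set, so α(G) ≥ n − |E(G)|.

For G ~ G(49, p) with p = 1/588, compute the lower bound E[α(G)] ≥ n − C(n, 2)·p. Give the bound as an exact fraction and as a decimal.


E[|E(G)|] = C(49, 2)·p = 1176 · (1/588) = 2.
E[α(G)] ≥ n − E[|E(G)|] = 49 − 2 = 47.
Numerically: ≈ 47.000000.
(This is only a lower bound; the true E[α(G)] may be larger.)

E[α(G)] ≥ 47 ≈ 47.000000.


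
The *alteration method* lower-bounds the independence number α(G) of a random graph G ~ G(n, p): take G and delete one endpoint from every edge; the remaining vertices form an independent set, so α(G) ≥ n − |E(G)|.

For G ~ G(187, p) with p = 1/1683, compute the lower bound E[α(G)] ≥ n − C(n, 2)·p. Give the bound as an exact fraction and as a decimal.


E[|E(G)|] = C(187, 2)·p = 17391 · (1/1683) = 31/3.
E[α(G)] ≥ n − E[|E(G)|] = 187 − 31/3 = 530/3.
Numerically: ≈ 176.66667.
(This is only a lower bound; the true E[α(G)] may be larger.)

E[α(G)] ≥ 530/3 ≈ 176.66667.


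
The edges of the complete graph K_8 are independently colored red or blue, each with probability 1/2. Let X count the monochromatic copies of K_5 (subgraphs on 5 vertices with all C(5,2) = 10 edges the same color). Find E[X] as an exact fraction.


Let X = Σ_S X_S over the C(8, 5) = 56 subsets S of size 5, where X_S = 1 if the K_5 on S is monochromatic.
For a fixed S, the K_5 on S has C(5, 2) = 10 edges. P[all 10 edges red] = (1/2)^10, and likewise for blue, so P[monochromatic] = 2·(1/2)^10 = 2^{1 − 10} = 1/512.
Summing: E[X] = C(8, 5) · 2^{1 − 10} = 56 · 1/512 = 7/64.
Numerically: E[X] ≈ 0.109375.

E[X] = C(8,5)·2^(1−C(5,2)) = 7/64 ≈ 0.109375.


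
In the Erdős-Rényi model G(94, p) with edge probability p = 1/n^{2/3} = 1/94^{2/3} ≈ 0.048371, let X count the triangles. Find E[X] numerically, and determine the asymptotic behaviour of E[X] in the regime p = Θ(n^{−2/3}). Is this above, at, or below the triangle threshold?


Number of potential triangles: C(94, 3) = 134044.
Each occurs with probability p³ ≈ (0.048371)³ ≈ 1.1317338e-04.
By linearity: E[X] = C(94, 3)·p³ ≈ 134044 · 1.1317338e-04 ≈ 15.17021.
Since α = 2/3 < 1, p = c/n^{2/3} ≫ 1/n is above the triangle threshold p ~ 1/n. Asymptotically E[X] ~ (c³/6)·n^{3(1−α)} = (1³/6)·n^{1} → ∞; triangles are abundant w.h.p.

E[X] ≈ 15.17021; in regime p = Θ(1/n^{2/3}) E[X] diverges (above the triangle threshold p ~ 1/n).
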